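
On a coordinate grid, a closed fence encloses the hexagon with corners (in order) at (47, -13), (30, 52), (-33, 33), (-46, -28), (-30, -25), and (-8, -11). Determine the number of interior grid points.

Using the shoelace formula, 2A = |(47·52 − 30·(-13)) + (30·33 − (-33)·52) + ((-33)·(-28) − (-46)·33) + ((-46)·(-25) − (-30)·(-28)) + ((-30)·(-11) − (-8)·(-25)) + ((-8)·(-13) − 47·(-11))| = 9043, so the area is 9043/2.
Summing gcd(|Δx|,|Δy|) over the edges gives the boundary count: gcd(17,65) + gcd(63,19) + gcd(13,61) + gcd(16,3) + gcd(22,14) + gcd(55,2) = 1+1+1+1+2+1 = 7.
Pick's theorem gives I = A − B/2 + 1 = 9043/2 − 7/2 + 1 = 4519.

4519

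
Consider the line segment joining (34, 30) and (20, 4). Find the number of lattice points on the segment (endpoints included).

The number of lattice points on a segment between lattice points is gcd(|Δx|,|Δy|) + 1 = gcd(14,26) + 1 = 2 + 1 = 3.

3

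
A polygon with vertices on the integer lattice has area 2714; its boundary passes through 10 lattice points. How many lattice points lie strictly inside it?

2710

From Pick's theorem, I = A − B/2 + 1 = 2714 − 10/2 + 1 = 2710.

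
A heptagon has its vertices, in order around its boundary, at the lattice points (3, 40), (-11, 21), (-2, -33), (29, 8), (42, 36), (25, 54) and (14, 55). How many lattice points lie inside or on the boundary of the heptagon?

By the shoelace formula, twice the signed area is |[3·21 − (-11)·40] + [(-11)·(-33) − (-2)·21] + [(-2)·8 − 29·(-33)] + [29·36 − 42·8] + [42·54 − 25·36] + [25·55 − 14·54] + [14·40 − 3·55]| = 4939, so the area is 4939/2.
The number of boundary lattice points is Σ gcd(|Δx|,|Δy|) = gcd(14,19) + gcd(9,54) + gcd(31,41) + gcd(13,28) + gcd(17,18) + gcd(11,1) + gcd(11,15) = 1+9+1+1+1+1+1 = 15.
Pick's theorem gives I = A − B/2 + 1 = 4939/2 − 15/2 + 1 = 2463, so the closed region contains I + B = 2463 + 15 = 2478 lattice points.

2478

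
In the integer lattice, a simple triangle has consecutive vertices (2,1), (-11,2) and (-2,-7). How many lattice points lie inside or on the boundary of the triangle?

By the shoelace formula, twice the signed area is |[2·2 − (-11)·1] + [(-11)·(-7) − (-2)·2] + [(-2)·1 − 2·(-7)]| = 108, so the area is 54.
The number of boundary lattice points is Σ gcd(|Δx|,|Δy|) = gcd(13,1) + gcd(9,9) + gcd(4,8) = 1+9+4 = 14.
Pick's theorem gives I = A − B/2 + 1 = 54 − 14/2 + 1 = 48, so the closed region contains I + B = 48 + 14 = 62 lattice points.

62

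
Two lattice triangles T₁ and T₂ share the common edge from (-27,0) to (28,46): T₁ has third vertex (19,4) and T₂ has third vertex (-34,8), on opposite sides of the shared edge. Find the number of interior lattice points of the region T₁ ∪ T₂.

The union is the simple quadrilateral with vertices (-27,0), (19,4), (28,46), (-34,8) in order.
By the shoelace formula, twice the signed area is |[(-27)·4 − 19·0] + [19·46 − 28·4] + [28·8 − (-34)·46] + [(-34)·0 − (-27)·8]| = 2658, so the area is 1329.
Along each edge there are gcd(|Δx|,|Δy|)+1 lattice points, so counting each shared vertex once the boundary has gcd(46,4) + gcd(9,42) + gcd(62,38) + gcd(7,8) = 2+3+2+1 = 8.
By Pick's theorem I = A − B/2 + 1 = 1329 − 8/2 + 1 = 1326.

1326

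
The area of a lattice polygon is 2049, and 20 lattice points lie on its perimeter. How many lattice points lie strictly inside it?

Pick's theorem A = I + B/2 − 1 rearranges to I = A − B/2 + 1 = 2049 − 20/2 + 1 = 2040.

2040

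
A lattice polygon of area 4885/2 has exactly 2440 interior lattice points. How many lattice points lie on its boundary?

Pick's theorem gives A = I + B/2 − 1, so B = 2(A − I + 1) = 2(4885/2 − 2440 + 1) = 7.

7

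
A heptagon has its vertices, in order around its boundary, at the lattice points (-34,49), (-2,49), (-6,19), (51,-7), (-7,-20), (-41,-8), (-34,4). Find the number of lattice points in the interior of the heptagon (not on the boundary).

2978

Using the shoelace formula, 2A = |((-34)·49 − (-2)·49) + ((-2)·19 − (-6)·49) + ((-6)·(-7) − 51·19) + (51·(-20) − (-7)·(-7)) + ((-7)·(-8) − (-41)·(-20)) + ((-41)·4 − (-34)·(-8)) + ((-34)·49 − (-34)·4)| = 6038, so the area is 3019.
Summing gcd(|Δx|,|Δy|) over the edges gives the boundary count: gcd(32,0) + gcd(4,30) + gcd(57,26) + gcd(58,13) + gcd(34,12) + gcd(7,12) + gcd(0,45) = 32+2+1+1+2+1+45 = 84.
By Pick's theorem A = I + B/2 − 1, so I = 3019 − 84/2 + 1 = 2978.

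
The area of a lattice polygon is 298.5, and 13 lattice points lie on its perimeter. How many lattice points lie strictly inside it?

Pick's theorem A = I + B/2 − 1 rearranges to I = A − B/2 + 1 = 298.5 − 13/2 + 1 = 293.

293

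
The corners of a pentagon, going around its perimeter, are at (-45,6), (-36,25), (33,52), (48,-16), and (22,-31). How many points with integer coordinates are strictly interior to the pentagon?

4512

By the shoelace formula, twice the signed area is |[(-45)·25 − (-36)·6] + [(-36)·52 − 33·25] + [33·(-16) − 48·52] + [48·(-31) − 22·(-16)] + [22·6 − (-45)·(-31)]| = 9029, so the area is 9029/2.
Summing gcd(|Δx|,|Δy|) over the edges gives the boundary count: gcd(9,19) + gcd(69,27) + gcd(15,68) + gcd(26,15) + gcd(67,37) = 1+3+1+1+1 = 7.
By Pick's theorem A = I + B/2 − 1, so I = 9029/2 − 7/2 + 1 = 4512.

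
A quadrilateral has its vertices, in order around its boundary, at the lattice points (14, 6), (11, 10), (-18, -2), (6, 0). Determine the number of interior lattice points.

The shoelace formula gives twice the area as |(14·10 − 11·6) + (11·(-2) − (-18)·10) + ((-18)·0 − 6·(-2)) + (6·6 − 14·0)| = 280, so the area is 140.
Summing gcd(|Δx|,|Δy|) over the edges gives the boundary count: gcd(3,4) + gcd(29,12) + gcd(24,2) + gcd(8,6) = 1+1+2+2 = 6.
Pick's theorem gives I = A − B/2 + 1 = 140 − 6/2 + 1 = 138.

138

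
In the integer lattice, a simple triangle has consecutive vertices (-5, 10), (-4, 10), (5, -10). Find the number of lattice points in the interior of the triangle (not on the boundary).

5

By the shoelace formula, twice the signed area is |((-5)·10 − (-4)·10) + ((-4)·(-10) − 5·10) + (5·10 − (-5)·(-10))| = 20, so the area is 10.
The number of boundary lattice points is Σ gcd(|Δx|,|Δy|) = gcd(1,0) + gcd(9,20) + gcd(10,20) = 1+1+10 = 12.
Pick's theorem gives I = A − B/2 + 1 = 10 − 12/2 + 1 = 5.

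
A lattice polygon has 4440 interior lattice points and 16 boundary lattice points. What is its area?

4447

By Pick's theorem, A = I + B/2 − 1 = 4440 + 16/2 − 1 = 4447.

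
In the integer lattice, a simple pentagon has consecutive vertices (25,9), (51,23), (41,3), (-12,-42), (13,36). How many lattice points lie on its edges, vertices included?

Along each edge there are gcd(|Δx|,|Δy|)+1 lattice points, so counting each shared vertex once the boundary has gcd(26,14) + gcd(10,20) + gcd(53,45) + gcd(25,78) + gcd(12,27) = 2+10+1+1+3 = 17.

17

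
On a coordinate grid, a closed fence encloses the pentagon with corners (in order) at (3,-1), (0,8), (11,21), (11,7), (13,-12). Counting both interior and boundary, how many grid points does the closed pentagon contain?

The shoelace formula gives twice the area as |[3·8 − 0·(-1)] + [0·21 − 11·8] + [11·7 − 11·21] + [11·(-12) − 13·7] + [13·(-1) − 3·(-12)]| = 418, so the area is 209.
Along each edge there are gcd(|Δx|,|Δy|)+1 lattice points, so counting each shared vertex once the boundary has gcd(3,9) + gcd(11,13) + gcd(0,14) + gcd(2,19) + gcd(10,11) = 3+1+14+1+1 = 20.
Pick's theorem gives I = A − B/2 + 1 = 209 − 20/2 + 1 = 200, so the closed region contains I + B = 200 + 20 = 220 lattice points.

220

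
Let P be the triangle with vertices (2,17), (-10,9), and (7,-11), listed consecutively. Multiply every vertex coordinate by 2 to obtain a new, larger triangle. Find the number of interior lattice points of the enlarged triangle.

747

The shoelace formula gives twice the area as |(2·9 − (-10)·17) + ((-10)·(-11) − 7·9) + (7·17 − 2·(-11))| = 376, so the area is 188.
Along each edge there are gcd(|Δx|,|Δy|)+1 lattice points, so counting each shared vertex once the boundary has gcd(12,8) + gcd(17,20) + gcd(5,28) = 4+1+1 = 6.
Scaling by 2 multiplies the area by 2² = 4 (so the new area is 752) and multiplies the boundary lattice-point count by 2, giving 12.
By Pick's theorem, the interior count of the dilated polygon is 752 − 12/2 + 1 = 747.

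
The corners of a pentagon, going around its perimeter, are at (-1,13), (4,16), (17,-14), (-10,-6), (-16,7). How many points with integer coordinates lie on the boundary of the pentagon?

Summing gcd(|Δx|,|Δy|) over the edges gives the boundary count: gcd(5,3) + gcd(13,30) + gcd(27,8) + gcd(6,13) + gcd(15,6) = 1+1+1+1+3 = 7.

7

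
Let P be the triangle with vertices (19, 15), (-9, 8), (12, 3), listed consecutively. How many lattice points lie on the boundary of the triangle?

9

The number of boundary lattice points is Σ gcd(|Δx|,|Δy|) = gcd(28,7) + gcd(21,5) + gcd(7,12) = 7+1+1 = 9.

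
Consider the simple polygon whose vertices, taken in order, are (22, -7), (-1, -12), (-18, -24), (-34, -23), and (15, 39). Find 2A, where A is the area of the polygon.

Using the shoelace formula, 2A = |(22·(-12) − (-1)·(-7)) + ((-1)·(-24) − (-18)·(-12)) + ((-18)·(-23) − (-34)·(-24)) + ((-34)·39 − 15·(-23)) + (15·(-7) − 22·39)| = 2809, so the area is 2809/2.

2809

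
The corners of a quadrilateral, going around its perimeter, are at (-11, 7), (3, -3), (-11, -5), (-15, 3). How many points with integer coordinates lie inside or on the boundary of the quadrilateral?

115

The shoelace formula gives twice the area as |[(-11)·(-3) − 3·7] + [3·(-5) − (-11)·(-3)] + [(-11)·3 − (-15)·(-5)] + [(-15)·7 − (-11)·3]| = 216, so the area is 108.
Along each edge there are gcd(|Δx|,|Δy|)+1 lattice points, so counting each shared vertex once the boundary has gcd(14,10) + gcd(14,2) + gcd(4,8) + gcd(4,4) = 2+2+4+4 = 12.
Pick's theorem gives I = A − B/2 + 1 = 108 − 12/2 + 1 = 103, so the closed region contains I + B = 103 + 12 = 115 lattice points.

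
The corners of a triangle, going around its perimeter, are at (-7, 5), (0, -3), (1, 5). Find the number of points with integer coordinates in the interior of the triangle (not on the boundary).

Using the shoelace formula, 2A = |[(-7)·(-3) − 0·5] + [0·5 − 1·(-3)] + [1·5 − (-7)·5]| = 64, so the area is 32.
Summing gcd(|Δx|,|Δy|) over the edges gives the boundary count: gcd(7,8) + gcd(1,8) + gcd(8,0) = 1+1+8 = 10.
By Pick's theorem A = I + B/2 − 1, so I = 32 − 10/2 + 1 = 28.

28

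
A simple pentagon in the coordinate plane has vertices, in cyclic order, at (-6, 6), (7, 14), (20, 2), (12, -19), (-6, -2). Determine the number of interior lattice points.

486

Using the shoelace formula, 2A = |[(-6)·14 − 7·6] + [7·2 − 20·14] + [20·(-19) − 12·2] + [12·(-2) − (-6)·(-19)] + [(-6)·6 − (-6)·(-2)]| = 982, so the area is 491.
Summing gcd(|Δx|,|Δy|) over the edges gives the boundary count: gcd(13,8) + gcd(13,12) + gcd(8,21) + gcd(18,17) + gcd(0,8) = 1+1+1+1+8 = 12.
Pick's theorem gives I = A − B/2 + 1 = 491 − 12/2 + 1 = 486.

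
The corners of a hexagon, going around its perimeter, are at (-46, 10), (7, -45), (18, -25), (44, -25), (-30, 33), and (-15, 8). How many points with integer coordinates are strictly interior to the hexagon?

By the shoelace formula, twice the signed area is |((-46)·(-45) − 7·10) + (7·(-25) − 18·(-45)) + (18·(-25) − 44·(-25)) + (44·33 − (-30)·(-25)) + ((-30)·8 − (-15)·33) + ((-15)·10 − (-46)·8)| = 4460, so the area is 2230.
Along each edge there are gcd(|Δx|,|Δy|)+1 lattice points, so counting each shared vertex once the boundary has gcd(53,55) + gcd(11,20) + gcd(26,0) + gcd(74,58) + gcd(15,25) + gcd(31,2) = 1+1+26+2+5+1 = 36.
Pick's theorem gives I = A − B/2 + 1 = 2230 − 36/2 + 1 = 2213.

2213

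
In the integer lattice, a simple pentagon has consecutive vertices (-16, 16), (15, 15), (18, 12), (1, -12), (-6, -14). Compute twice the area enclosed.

1204

The shoelace formula gives twice the area as |[(-16)·15 − 15·16] + [15·12 − 18·15] + [18·(-12) − 1·12] + [1·(-14) − (-6)·(-12)] + [(-6)·16 − (-16)·(-14)]| = 1204, so the area is 602.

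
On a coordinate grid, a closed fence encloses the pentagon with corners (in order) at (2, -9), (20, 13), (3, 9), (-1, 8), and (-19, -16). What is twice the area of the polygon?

751

Using the shoelace formula, 2A = |[2·13 − 20·(-9)] + [20·9 − 3·13] + [3·8 − (-1)·9] + [(-1)·(-16) − (-19)·8] + [(-19)·(-9) − 2·(-16)]| = 751, so the area is 751/2.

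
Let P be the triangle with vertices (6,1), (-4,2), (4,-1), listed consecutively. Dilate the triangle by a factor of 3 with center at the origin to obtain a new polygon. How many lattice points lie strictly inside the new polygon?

94

Using the shoelace formula, 2A = |(6·2 − (-4)·1) + ((-4)·(-1) − 4·2) + (4·1 − 6·(-1))| = 22, so the area is 11.
Summing gcd(|Δx|,|Δy|) over the edges gives the boundary count: gcd(10,1) + gcd(8,3) + gcd(2,2) = 1+1+2 = 4.
Scaling by 3 multiplies the area by 3² = 9 (so the new area is 99) and multiplies the boundary lattice-point count by 3, giving 12.
By Pick's theorem, the interior count of the dilated polygon is 99 − 12/2 + 1 = 94.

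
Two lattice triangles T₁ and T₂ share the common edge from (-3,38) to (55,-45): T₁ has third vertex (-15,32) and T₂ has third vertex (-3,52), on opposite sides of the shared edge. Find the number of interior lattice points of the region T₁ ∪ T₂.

The union is the simple quadrilateral with vertices (-3,38), (-15,32), (55,-45), (-3,52) in order.
The shoelace formula gives twice the area as |((-3)·32 − (-15)·38) + ((-15)·(-45) − 55·32) + (55·52 − (-3)·(-45)) + ((-3)·38 − (-3)·52)| = 2156, so the area is 1078.
Summing gcd(|Δx|,|Δy|) over the edges gives the boundary count: gcd(12,6) + gcd(70,77) + gcd(58,97) + gcd(0,14) = 6+7+1+14 = 28.
By Pick's theorem I = A − B/2 + 1 = 1078 − 28/2 + 1 = 1065.

1065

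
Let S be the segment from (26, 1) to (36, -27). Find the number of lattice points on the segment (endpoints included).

The number of lattice points on a segment between lattice points is gcd(|Δx|,|Δy|) + 1 = gcd(10,28) + 1 = 2 + 1 = 3.

3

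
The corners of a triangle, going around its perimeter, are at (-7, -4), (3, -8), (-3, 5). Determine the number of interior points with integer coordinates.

52

Using the shoelace formula, 2A = |((-7)·(-8) − 3·(-4)) + (3·5 − (-3)·(-8)) + ((-3)·(-4) − (-7)·5)| = 106, so the area is 53.
The number of boundary lattice points is Σ gcd(|Δx|,|Δy|) = gcd(10,4) + gcd(6,13) + gcd(4,9) = 2+1+1 = 4.
Pick's theorem gives I = A − B/2 + 1 = 53 − 4/2 + 1 = 52.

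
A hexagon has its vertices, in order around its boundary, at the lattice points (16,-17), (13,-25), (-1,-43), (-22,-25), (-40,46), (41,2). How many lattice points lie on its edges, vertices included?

Summing gcd(|Δx|,|Δy|) over the edges gives the boundary count: gcd(3,8) + gcd(14,18) + gcd(21,18) + gcd(18,71) + gcd(81,44) + gcd(25,19) = 1+2+3+1+1+1 = 9.

9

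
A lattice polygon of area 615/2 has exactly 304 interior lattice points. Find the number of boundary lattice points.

9

Pick's theorem gives A = I + B/2 − 1, so B = 2(A − I + 1) = 2(615/2 − 304 + 1) = 9.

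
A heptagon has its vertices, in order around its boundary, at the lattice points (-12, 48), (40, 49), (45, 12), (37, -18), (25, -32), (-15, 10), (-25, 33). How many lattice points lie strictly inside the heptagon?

The shoelace formula gives twice the area as |[(-12)·49 − 40·48] + [40·12 − 45·49] + [45·(-18) − 37·12] + [37·(-32) − 25·(-18)] + [25·10 − (-15)·(-32)] + [(-15)·33 − (-25)·10] + [(-25)·48 − (-12)·33]| = 7500, so the area is 3750.
Along each edge there are gcd(|Δx|,|Δy|)+1 lattice points, so counting each shared vertex once the boundary has gcd(52,1) + gcd(5,37) + gcd(8,30) + gcd(12,14) + gcd(40,42) + gcd(10,23) + gcd(13,15) = 1+1+2+2+2+1+1 = 10.
Pick's theorem gives I = A − B/2 + 1 = 3750 − 10/2 + 1 = 3746.

3746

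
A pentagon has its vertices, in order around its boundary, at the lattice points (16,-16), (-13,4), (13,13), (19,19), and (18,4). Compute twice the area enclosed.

983

Using the shoelace formula, 2A = |(16·4 − (-13)·(-16)) + ((-13)·13 − 13·4) + (13·19 − 19·13) + (19·4 − 18·19) + (18·(-16) − 16·4)| = 983, so the area is 491.5.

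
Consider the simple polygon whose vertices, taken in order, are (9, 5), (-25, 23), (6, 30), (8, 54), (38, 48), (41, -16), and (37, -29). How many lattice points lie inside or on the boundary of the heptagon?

By the shoelace formula, twice the signed area is |[9·23 − (-25)·5] + [(-25)·30 − 6·23] + [6·54 − 8·30] + [8·48 − 38·54] + [38·(-16) − 41·48] + [41·(-29) − 37·(-16)] + [37·5 − 9·(-29)]| = 4867, so the area is 4867/2.
Along each edge there are gcd(|Δx|,|Δy|)+1 lattice points, so counting each shared vertex once the boundary has gcd(34,18) + gcd(31,7) + gcd(2,24) + gcd(30,6) + gcd(3,64) + gcd(4,13) + gcd(28,34) = 2+1+2+6+1+1+2 = 15.
Pick's theorem gives I = A − B/2 + 1 = 4867/2 − 15/2 + 1 = 2427, so the closed region contains I + B = 2427 + 15 = 2442 lattice points.

2442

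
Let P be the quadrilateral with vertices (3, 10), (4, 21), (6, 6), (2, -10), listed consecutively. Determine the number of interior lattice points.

48

By the shoelace formula, twice the signed area is |(3·21 − 4·10) + (4·6 − 6·21) + (6·(-10) − 2·6) + (2·10 − 3·(-10))| = 101, so the area is 50.5.
The number of boundary lattice points is Σ gcd(|Δx|,|Δy|) = gcd(1,11) + gcd(2,15) + gcd(4,16) + gcd(1,20) = 1+1+4+1 = 7.
Pick's theorem gives I = A − B/2 + 1 = 50.5 − 7/2 + 1 = 48.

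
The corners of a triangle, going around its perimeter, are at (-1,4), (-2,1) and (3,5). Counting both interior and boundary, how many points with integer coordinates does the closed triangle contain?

Using the shoelace formula, 2A = |((-1)·1 − (-2)·4) + ((-2)·5 − 3·1) + (3·4 − (-1)·5)| = 11, so the area is 11/2.
Along each edge there are gcd(|Δx|,|Δy|)+1 lattice points, so counting each shared vertex once the boundary has gcd(1,3) + gcd(5,4) + gcd(4,1) = 1+1+1 = 3.
Pick's theorem gives I = A − B/2 + 1 = 11/2 − 3/2 + 1 = 5, so the closed region contains I + B = 5 + 3 = 8 lattice points.

8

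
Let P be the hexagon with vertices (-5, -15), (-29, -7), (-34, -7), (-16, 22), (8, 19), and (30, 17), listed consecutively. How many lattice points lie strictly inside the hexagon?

1278

The shoelace formula gives twice the area as |((-5)·(-7) − (-29)·(-15)) + ((-29)·(-7) − (-34)·(-7)) + ((-34)·22 − (-16)·(-7)) + ((-16)·19 − 8·22) + (8·17 − 30·19) + (30·(-15) − (-5)·17)| = 2574, so the area is 1287.
The number of boundary lattice points is Σ gcd(|Δx|,|Δy|) = gcd(24,8) + gcd(5,0) + gcd(18,29) + gcd(24,3) + gcd(22,2) + gcd(35,32) = 8+5+1+3+2+1 = 20.
Pick's theorem gives I = A − B/2 + 1 = 1287 − 20/2 + 1 = 1278.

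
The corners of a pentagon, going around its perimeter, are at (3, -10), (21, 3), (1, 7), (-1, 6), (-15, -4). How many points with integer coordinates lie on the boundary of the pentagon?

Along each edge there are gcd(|Δx|,|Δy|)+1 lattice points, so counting each shared vertex once the boundary has gcd(18,13) + gcd(20,4) + gcd(2,1) + gcd(14,10) + gcd(18,6) = 1+4+1+2+6 = 14.

14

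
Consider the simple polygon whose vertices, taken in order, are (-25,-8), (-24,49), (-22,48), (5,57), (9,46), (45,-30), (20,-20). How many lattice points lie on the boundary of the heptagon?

Summing gcd(|Δx|,|Δy|) over the edges gives the boundary count: gcd(1,57) + gcd(2,1) + gcd(27,9) + gcd(4,11) + gcd(36,76) + gcd(25,10) + gcd(45,12) = 1+1+9+1+4+5+3 = 24.

24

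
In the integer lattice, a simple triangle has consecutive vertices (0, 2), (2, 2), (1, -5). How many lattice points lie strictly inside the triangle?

6

The shoelace formula gives twice the area as |[0·2 − 2·2] + [2·(-5) − 1·2] + [1·2 − 0·(-5)]| = 14, so the area is 7.
Along each edge there are gcd(|Δx|,|Δy|)+1 lattice points, so counting each shared vertex once the boundary has gcd(2,0) + gcd(1,7) + gcd(1,7) = 2+1+1 = 4.
Pick's theorem gives I = A − B/2 + 1 = 7 − 4/2 + 1 = 6.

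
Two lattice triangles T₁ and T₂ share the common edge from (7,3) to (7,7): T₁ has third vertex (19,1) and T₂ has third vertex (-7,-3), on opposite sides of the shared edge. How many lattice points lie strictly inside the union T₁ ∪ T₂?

47

The union is the simple quadrilateral with vertices (7,3), (19,1), (7,7), (-7,-3) in order.
The shoelace formula gives twice the area as |[7·1 − 19·3] + [19·7 − 7·1] + [7·(-3) − (-7)·7] + [(-7)·3 − 7·(-3)]| = 104, so the area is 52.
Summing gcd(|Δx|,|Δy|) over the edges gives the boundary count: gcd(12,2) + gcd(12,6) + gcd(14,10) + gcd(14,6) = 2+6+2+2 = 12.
By Pick's theorem I = A − B/2 + 1 = 52 − 12/2 + 1 = 47.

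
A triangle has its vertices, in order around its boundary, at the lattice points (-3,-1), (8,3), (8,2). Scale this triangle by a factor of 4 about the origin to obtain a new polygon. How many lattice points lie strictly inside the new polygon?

By the shoelace formula, twice the signed area is |[(-3)·3 − 8·(-1)] + [8·2 − 8·3] + [8·(-1) − (-3)·2]| = 11, so the area is 5.5.
The number of boundary lattice points is Σ gcd(|Δx|,|Δy|) = gcd(11,4) + gcd(0,1) + gcd(11,3) = 1+1+1 = 3.
Scaling by 4 multiplies the area by 4² = 16 (so the new area is 88) and multiplies the boundary lattice-point count by 4, giving 12.
By Pick's theorem, the interior count of the dilated polygon is 88 − 12/2 + 1 = 83.

83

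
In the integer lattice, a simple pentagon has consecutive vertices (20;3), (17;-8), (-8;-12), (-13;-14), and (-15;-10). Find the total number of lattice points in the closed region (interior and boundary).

228

Using the shoelace formula, 2A = |(20·(-8) − 17·3) + (17·(-12) − (-8)·(-8)) + ((-8)·(-14) − (-13)·(-12)) + ((-13)·(-10) − (-15)·(-14)) + ((-15)·3 − 20·(-10))| = 448, so the area is 224.
Summing gcd(|Δx|,|Δy|) over the edges gives the boundary count: gcd(3,11) + gcd(25,4) + gcd(5,2) + gcd(2,4) + gcd(35,13) = 1+1+1+2+1 = 6.
Pick's theorem gives I = A − B/2 + 1 = 224 − 6/2 + 1 = 222, so the closed region contains I + B = 222 + 6 = 228 lattice points.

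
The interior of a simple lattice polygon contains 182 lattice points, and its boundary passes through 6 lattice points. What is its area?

184

Pick's theorem states A = I + B/2 − 1, so A = 182 + 6/2 − 1 = 184.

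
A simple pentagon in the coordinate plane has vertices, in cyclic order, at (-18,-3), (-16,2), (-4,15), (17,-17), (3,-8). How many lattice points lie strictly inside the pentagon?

369

The shoelace formula gives twice the area as |[(-18)·2 − (-16)·(-3)] + [(-16)·15 − (-4)·2] + [(-4)·(-17) − 17·15] + [17·(-8) − 3·(-17)] + [3·(-3) − (-18)·(-8)]| = 741, so the area is 370.5.
Along each edge there are gcd(|Δx|,|Δy|)+1 lattice points, so counting each shared vertex once the boundary has gcd(2,5) + gcd(12,13) + gcd(21,32) + gcd(14,9) + gcd(21,5) = 1+1+1+1+1 = 5.
Pick's theorem gives I = A − B/2 + 1 = 370.5 − 5/2 + 1 = 369.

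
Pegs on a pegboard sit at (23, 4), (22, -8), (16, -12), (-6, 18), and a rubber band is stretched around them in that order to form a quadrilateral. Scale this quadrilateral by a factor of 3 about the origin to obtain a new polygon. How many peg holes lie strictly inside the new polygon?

By the shoelace formula, twice the signed area is |(23·(-8) − 22·4) + (22·(-12) − 16·(-8)) + (16·18 − (-6)·(-12)) + ((-6)·4 − 23·18)| = 630, so the area is 315.
Summing gcd(|Δx|,|Δy|) over the edges gives the boundary count: gcd(1,12) + gcd(6,4) + gcd(22,30) + gcd(29,14) = 1+2+2+1 = 6.
Scaling by 3 multiplies the area by 3² = 9 (so the new area is 2835) and multiplies the boundary lattice-point count by 3, giving 18.
By Pick's theorem, the interior count of the dilated polygon is 2835 − 18/2 + 1 = 2827.

2827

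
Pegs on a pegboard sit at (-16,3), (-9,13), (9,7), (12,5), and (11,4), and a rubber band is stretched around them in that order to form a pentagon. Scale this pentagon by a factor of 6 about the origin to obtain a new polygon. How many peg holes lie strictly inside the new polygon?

Using the shoelace formula, 2A = |[(-16)·13 − (-9)·3] + [(-9)·7 − 9·13] + [9·5 − 12·7] + [12·4 − 11·5] + [11·3 − (-16)·4]| = 310, so the area is 155.
Summing gcd(|Δx|,|Δy|) over the edges gives the boundary count: gcd(7,10) + gcd(18,6) + gcd(3,2) + gcd(1,1) + gcd(27,1) = 1+6+1+1+1 = 10.
Scaling by 6 multiplies the area by 6² = 36 (so the new area is 5580) and multiplies the boundary lattice-point count by 6, giving 60.
By Pick's theorem, the interior count of the dilated polygon is 5580 − 60/2 + 1 = 5551.

5551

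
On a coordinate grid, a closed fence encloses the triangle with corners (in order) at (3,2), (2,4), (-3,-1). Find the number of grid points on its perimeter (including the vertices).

9

The number of boundary lattice points is Σ gcd(|Δx|,|Δy|) = gcd(1,2) + gcd(5,5) + gcd(6,3) = 1+5+3 = 9.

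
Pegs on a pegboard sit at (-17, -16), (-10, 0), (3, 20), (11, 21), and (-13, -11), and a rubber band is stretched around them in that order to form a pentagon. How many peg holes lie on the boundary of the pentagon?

Along each edge there are gcd(|Δx|,|Δy|)+1 lattice points, so counting each shared vertex once the boundary has gcd(7,16) + gcd(13,20) + gcd(8,1) + gcd(24,32) + gcd(4,5) = 1+1+1+8+1 = 12.

12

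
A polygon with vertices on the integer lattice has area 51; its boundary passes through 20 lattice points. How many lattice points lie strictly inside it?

Pick's theorem A = I + B/2 − 1 rearranges to I = A − B/2 + 1 = 51 − 20/2 + 1 = 42.

42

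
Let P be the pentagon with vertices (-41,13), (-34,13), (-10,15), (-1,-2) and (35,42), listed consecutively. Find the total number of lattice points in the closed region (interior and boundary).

By the shoelace formula, twice the signed area is |((-41)·13 − (-34)·13) + ((-34)·15 − (-10)·13) + ((-10)·(-2) − (-1)·15) + ((-1)·42 − 35·(-2)) + (35·13 − (-41)·42)| = 1769, so the area is 884.5.
The number of boundary lattice points is Σ gcd(|Δx|,|Δy|) = gcd(7,0) + gcd(24,2) + gcd(9,17) + gcd(36,44) + gcd(76,29) = 7+2+1+4+1 = 15.
Pick's theorem gives I = A − B/2 + 1 = 884.5 − 15/2 + 1 = 878, so the closed region contains I + B = 878 + 15 = 893 lattice points.

893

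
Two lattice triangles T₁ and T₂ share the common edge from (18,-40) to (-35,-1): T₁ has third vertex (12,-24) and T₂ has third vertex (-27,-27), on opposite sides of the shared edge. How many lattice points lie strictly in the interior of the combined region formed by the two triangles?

838

The union is the simple quadrilateral with vertices (18,-40), (12,-24), (-35,-1), (-27,-27) in order.
The shoelace formula gives twice the area as |[18·(-24) − 12·(-40)] + [12·(-1) − (-35)·(-24)] + [(-35)·(-27) − (-27)·(-1)] + [(-27)·(-40) − 18·(-27)]| = 1680, so the area is 840.
The number of boundary lattice points is Σ gcd(|Δx|,|Δy|) = gcd(6,16) + gcd(47,23) + gcd(8,26) + gcd(45,13) = 2+1+2+1 = 6.
By Pick's theorem I = A − B/2 + 1 = 840 − 6/2 + 1 = 838.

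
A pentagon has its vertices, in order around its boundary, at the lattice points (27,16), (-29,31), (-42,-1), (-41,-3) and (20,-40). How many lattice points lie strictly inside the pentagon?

2904

Using the shoelace formula, 2A = |[27·31 − (-29)·16] + [(-29)·(-1) − (-42)·31] + [(-42)·(-3) − (-41)·(-1)] + [(-41)·(-40) − 20·(-3)] + [20·16 − 27·(-40)]| = 5817, so the area is 5817/2.
Along each edge there are gcd(|Δx|,|Δy|)+1 lattice points, so counting each shared vertex once the boundary has gcd(56,15) + gcd(13,32) + gcd(1,2) + gcd(61,37) + gcd(7,56) = 1+1+1+1+7 = 11.
By Pick's theorem A = I + B/2 − 1, so I = 5817/2 − 11/2 + 1 = 2904.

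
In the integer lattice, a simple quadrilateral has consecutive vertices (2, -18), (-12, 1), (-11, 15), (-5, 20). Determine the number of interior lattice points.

238

By the shoelace formula, twice the signed area is |[2·1 − (-12)·(-18)] + [(-12)·15 − (-11)·1] + [(-11)·20 − (-5)·15] + [(-5)·(-18) − 2·20]| = 478, so the area is 239.
Along each edge there are gcd(|Δx|,|Δy|)+1 lattice points, so counting each shared vertex once the boundary has gcd(14,19) + gcd(1,14) + gcd(6,5) + gcd(7,38) = 1+1+1+1 = 4.
By Pick's theorem A = I + B/2 − 1, so I = 239 − 4/2 + 1 = 238.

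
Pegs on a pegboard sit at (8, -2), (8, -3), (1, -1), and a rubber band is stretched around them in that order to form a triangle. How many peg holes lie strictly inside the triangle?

By the shoelace formula, twice the signed area is |(8·(-3) − 8·(-2)) + (8·(-1) − 1·(-3)) + (1·(-2) − 8·(-1))| = 7, so the area is 3.5.
The number of boundary lattice points is Σ gcd(|Δx|,|Δy|) = gcd(0,1) + gcd(7,2) + gcd(7,1) = 1+1+1 = 3.
By Pick's theorem A = I + B/2 − 1, so I = 3.5 − 3/2 + 1 = 3.

3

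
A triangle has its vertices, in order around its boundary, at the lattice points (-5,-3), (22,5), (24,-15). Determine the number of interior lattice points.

277

The shoelace formula gives twice the area as |((-5)·5 − 22·(-3)) + (22·(-15) − 24·5) + (24·(-3) − (-5)·(-15))| = 556, so the area is 278.
Along each edge there are gcd(|Δx|,|Δy|)+1 lattice points, so counting each shared vertex once the boundary has gcd(27,8) + gcd(2,20) + gcd(29,12) = 1+2+1 = 4.
By Pick's theorem A = I + B/2 − 1, so I = 278 − 4/2 + 1 = 277.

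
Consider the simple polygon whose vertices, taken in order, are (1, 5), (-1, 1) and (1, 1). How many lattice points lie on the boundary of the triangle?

The number of boundary lattice points is Σ gcd(|Δx|,|Δy|) = gcd(2,4) + gcd(2,0) + gcd(0,4) = 2+2+4 = 8.

8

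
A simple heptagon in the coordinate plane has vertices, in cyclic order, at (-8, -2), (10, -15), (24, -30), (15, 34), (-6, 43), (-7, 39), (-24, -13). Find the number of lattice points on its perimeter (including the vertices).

Summing gcd(|Δx|,|Δy|) over the edges gives the boundary count: gcd(18,13) + gcd(14,15) + gcd(9,64) + gcd(21,9) + gcd(1,4) + gcd(17,52) + gcd(16,11) = 1+1+1+3+1+1+1 = 9.

9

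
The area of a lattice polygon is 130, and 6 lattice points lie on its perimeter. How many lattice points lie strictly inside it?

128

From Pick's theorem, I = A − B/2 + 1 = 130 − 6/2 + 1 = 128.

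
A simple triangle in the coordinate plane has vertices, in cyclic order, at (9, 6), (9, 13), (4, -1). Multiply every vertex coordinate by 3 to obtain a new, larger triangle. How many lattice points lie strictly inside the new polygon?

By the shoelace formula, twice the signed area is |(9·13 − 9·6) + (9·(-1) − 4·13) + (4·6 − 9·(-1))| = 35, so the area is 17.5.
The number of boundary lattice points is Σ gcd(|Δx|,|Δy|) = gcd(0,7) + gcd(5,14) + gcd(5,7) = 7+1+1 = 9.
Scaling by 3 multiplies the area by 3² = 9 (so the new area is 315/2) and multiplies the boundary lattice-point count by 3, giving 27.
By Pick's theorem, the interior count of the dilated polygon is 315/2 − 27/2 + 1 = 145.

145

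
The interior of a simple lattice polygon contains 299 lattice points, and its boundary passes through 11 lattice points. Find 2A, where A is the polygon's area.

Pick's theorem states A = I + B/2 − 1, so A = 299 + 11/2 − 1 = 607/2.
Hence 2A = 607.

607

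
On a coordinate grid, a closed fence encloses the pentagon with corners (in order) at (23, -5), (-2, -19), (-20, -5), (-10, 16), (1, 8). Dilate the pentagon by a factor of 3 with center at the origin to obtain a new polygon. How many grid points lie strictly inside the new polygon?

The shoelace formula gives twice the area as |[23·(-19) − (-2)·(-5)] + [(-2)·(-5) − (-20)·(-19)] + [(-20)·16 − (-10)·(-5)] + [(-10)·8 − 1·16] + [1·(-5) − 23·8]| = 1472, so the area is 736.
Summing gcd(|Δx|,|Δy|) over the edges gives the boundary count: gcd(25,14) + gcd(18,14) + gcd(10,21) + gcd(11,8) + gcd(22,13) = 1+2+1+1+1 = 6.
Scaling by 3 multiplies the area by 3² = 9 (so the new area is 6624) and multiplies the boundary lattice-point count by 3, giving 18.
By Pick's theorem, the interior count of the dilated polygon is 6624 − 18/2 + 1 = 6616.

6616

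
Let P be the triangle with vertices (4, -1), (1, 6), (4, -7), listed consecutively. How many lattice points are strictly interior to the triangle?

Using the shoelace formula, 2A = |(4·6 − 1·(-1)) + (1·(-7) − 4·6) + (4·(-1) − 4·(-7))| = 18, so the area is 9.
The number of boundary lattice points is Σ gcd(|Δx|,|Δy|) = gcd(3,7) + gcd(3,13) + gcd(0,6) = 1+1+6 = 8.
Pick's theorem gives I = A − B/2 + 1 = 9 − 8/2 + 1 = 6.

6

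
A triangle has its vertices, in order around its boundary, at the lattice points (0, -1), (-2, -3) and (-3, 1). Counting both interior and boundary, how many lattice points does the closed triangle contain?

The shoelace formula gives twice the area as |(0·(-3) − (-2)·(-1)) + ((-2)·1 − (-3)·(-3)) + ((-3)·(-1) − 0·1)| = 10, so the area is 5.
Along each edge there are gcd(|Δx|,|Δy|)+1 lattice points, so counting each shared vertex once the boundary has gcd(2,2) + gcd(1,4) + gcd(3,2) = 2+1+1 = 4.
Pick's theorem gives I = A − B/2 + 1 = 5 − 4/2 + 1 = 4, so the closed region contains I + B = 4 + 4 = 8 lattice points.

8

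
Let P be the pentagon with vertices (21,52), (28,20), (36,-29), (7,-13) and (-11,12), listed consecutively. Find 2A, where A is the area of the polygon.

The shoelace formula gives twice the area as |[21·20 − 28·52] + [28·(-29) − 36·20] + [36·(-13) − 7·(-29)] + [7·12 − (-11)·(-13)] + [(-11)·52 − 21·12]| = 3716, so the area is 1858.

3716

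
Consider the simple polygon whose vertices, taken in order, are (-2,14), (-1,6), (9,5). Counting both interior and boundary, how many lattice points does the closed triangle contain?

By the shoelace formula, twice the signed area is |((-2)·6 − (-1)·14) + ((-1)·5 − 9·6) + (9·14 − (-2)·5)| = 79, so the area is 79/2.
Summing gcd(|Δx|,|Δy|) over the edges gives the boundary count: gcd(1,8) + gcd(10,1) + gcd(11,9) = 1+1+1 = 3.
Pick's theorem gives I = A − B/2 + 1 = 79/2 − 3/2 + 1 = 39, so the closed region contains I + B = 39 + 3 = 42 lattice points.

42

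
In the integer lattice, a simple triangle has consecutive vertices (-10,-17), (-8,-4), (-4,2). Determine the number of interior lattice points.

The shoelace formula gives twice the area as |[(-10)·(-4) − (-8)·(-17)] + [(-8)·2 − (-4)·(-4)] + [(-4)·(-17) − (-10)·2]| = 40, so the area is 20.
Summing gcd(|Δx|,|Δy|) over the edges gives the boundary count: gcd(2,13) + gcd(4,6) + gcd(6,19) = 1+2+1 = 4.
Pick's theorem gives I = A − B/2 + 1 = 20 − 4/2 + 1 = 19.

19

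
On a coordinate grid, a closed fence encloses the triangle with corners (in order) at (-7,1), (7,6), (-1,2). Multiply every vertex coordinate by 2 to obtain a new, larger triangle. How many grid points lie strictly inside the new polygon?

27

The shoelace formula gives twice the area as |[(-7)·6 − 7·1] + [7·2 − (-1)·6] + [(-1)·1 − (-7)·2]| = 16, so the area is 8.
Summing gcd(|Δx|,|Δy|) over the edges gives the boundary count: gcd(14,5) + gcd(8,4) + gcd(6,1) = 1+4+1 = 6.
Scaling by 2 multiplies the area by 2² = 4 (so the new area is 32) and multiplies the boundary lattice-point count by 2, giving 12.
By Pick's theorem, the interior count of the dilated polygon is 32 − 12/2 + 1 = 27.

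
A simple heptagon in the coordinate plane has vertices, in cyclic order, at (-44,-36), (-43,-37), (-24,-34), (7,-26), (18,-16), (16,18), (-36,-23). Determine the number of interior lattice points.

1505

The shoelace formula gives twice the area as |((-44)·(-37) − (-43)·(-36)) + ((-43)·(-34) − (-24)·(-37)) + ((-24)·(-26) − 7·(-34)) + (7·(-16) − 18·(-26)) + (18·18 − 16·(-16)) + (16·(-23) − (-36)·18) + ((-36)·(-36) − (-44)·(-23))| = 3016, so the area is 1508.
Along each edge there are gcd(|Δx|,|Δy|)+1 lattice points, so counting each shared vertex once the boundary has gcd(1,1) + gcd(19,3) + gcd(31,8) + gcd(11,10) + gcd(2,34) + gcd(52,41) + gcd(8,13) = 1+1+1+1+2+1+1 = 8.
Pick's theorem gives I = A − B/2 + 1 = 1508 − 8/2 + 1 = 1505.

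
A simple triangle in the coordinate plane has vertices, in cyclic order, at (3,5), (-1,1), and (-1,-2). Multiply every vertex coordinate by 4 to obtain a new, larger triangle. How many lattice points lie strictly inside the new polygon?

By the shoelace formula, twice the signed area is |(3·1 − (-1)·5) + ((-1)·(-2) − (-1)·1) + ((-1)·5 − 3·(-2))| = 12, so the area is 6.
The number of boundary lattice points is Σ gcd(|Δx|,|Δy|) = gcd(4,4) + gcd(0,3) + gcd(4,7) = 4+3+1 = 8.
Scaling by 4 multiplies the area by 4² = 16 (so the new area is 96) and multiplies the boundary lattice-point count by 4, giving 32.
By Pick's theorem, the interior count of the dilated polygon is 96 − 32/2 + 1 = 81.

81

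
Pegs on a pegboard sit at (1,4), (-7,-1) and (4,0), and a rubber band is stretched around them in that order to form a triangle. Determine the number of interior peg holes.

23

By the shoelace formula, twice the signed area is |(1·(-1) − (-7)·4) + ((-7)·0 − 4·(-1)) + (4·4 − 1·0)| = 47, so the area is 23.5.
Along each edge there are gcd(|Δx|,|Δy|)+1 lattice points, so counting each shared vertex once the boundary has gcd(8,5) + gcd(11,1) + gcd(3,4) = 1+1+1 = 3.
Pick's theorem gives I = A − B/2 + 1 = 23.5 − 3/2 + 1 = 23.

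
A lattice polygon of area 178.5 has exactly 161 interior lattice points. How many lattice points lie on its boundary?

Pick's theorem gives A = I + B/2 − 1, so B = 2(A − I + 1) = 2(178.5 − 161 + 1) = 37.

37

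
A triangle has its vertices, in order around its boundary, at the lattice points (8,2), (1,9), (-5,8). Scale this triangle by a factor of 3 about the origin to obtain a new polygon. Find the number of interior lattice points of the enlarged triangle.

By the shoelace formula, twice the signed area is |[8·9 − 1·2] + [1·8 − (-5)·9] + [(-5)·2 − 8·8]| = 49, so the area is 24.5.
Along each edge there are gcd(|Δx|,|Δy|)+1 lattice points, so counting each shared vertex once the boundary has gcd(7,7) + gcd(6,1) + gcd(13,6) = 7+1+1 = 9.
Scaling by 3 multiplies the area by 3² = 9 (so the new area is 441/2) and multiplies the boundary lattice-point count by 3, giving 27.
By Pick's theorem, the interior count of the dilated polygon is 441/2 − 27/2 + 1 = 208.

208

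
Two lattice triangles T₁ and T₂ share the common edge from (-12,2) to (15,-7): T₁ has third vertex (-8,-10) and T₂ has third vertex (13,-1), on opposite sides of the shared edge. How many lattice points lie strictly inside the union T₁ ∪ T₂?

The union is the simple quadrilateral with vertices (-12,2), (-8,-10), (15,-7), (13,-1) in order.
By the shoelace formula, twice the signed area is |((-12)·(-10) − (-8)·2) + ((-8)·(-7) − 15·(-10)) + (15·(-1) − 13·(-7)) + (13·2 − (-12)·(-1))| = 432, so the area is 216.
Along each edge there are gcd(|Δx|,|Δy|)+1 lattice points, so counting each shared vertex once the boundary has gcd(4,12) + gcd(23,3) + gcd(2,6) + gcd(25,3) = 4+1+2+1 = 8.
By Pick's theorem I = A − B/2 + 1 = 216 − 8/2 + 1 = 213.

213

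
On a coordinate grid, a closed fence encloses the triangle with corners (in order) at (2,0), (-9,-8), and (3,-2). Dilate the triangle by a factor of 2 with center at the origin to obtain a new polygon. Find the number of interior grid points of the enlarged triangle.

Using the shoelace formula, 2A = |(2·(-8) − (-9)·0) + ((-9)·(-2) − 3·(-8)) + (3·0 − 2·(-2))| = 30, so the area is 15.
Summing gcd(|Δx|,|Δy|) over the edges gives the boundary count: gcd(11,8) + gcd(12,6) + gcd(1,2) = 1+6+1 = 8.
Scaling by 2 multiplies the area by 2² = 4 (so the new area is 60) and multiplies the boundary lattice-point count by 2, giving 16.
By Pick's theorem, the interior count of the dilated polygon is 60 − 16/2 + 1 = 53.

53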